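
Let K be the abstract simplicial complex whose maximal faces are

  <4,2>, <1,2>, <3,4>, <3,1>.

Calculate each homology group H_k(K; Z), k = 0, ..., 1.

H_0 = Z,  H_1 = Z.

Fix the vertex order 1 < 2 < 3 < 4 and write every simplex with vertices in increasing order. Then dim K = 1 and the simplices of K are:

  0-simplices (4): [1], [2], [3], [4]
  1-simplices (4): [1,2], [1,3], [2,4], [3,4]

Hence C_0 ≅ Z^4, C_1 ≅ Z^4.

The boundary map ∂_1: C_1 → C_0 is given by ∂[p,q] = [q] − [p]. For instance
  ∂[1,2] = [2] − [1].
The 4×4 boundary matrix has rank 3 and Smith normal form diag(1,1,1).

Computing H_k = (kernel of ∂_k) / (image of ∂_{k+1}):

  H_0: rank C_0 − rank ∂_1 = 4 − 3 = 1, and the invariant factors of ∂_1 are all 1, so H_0 = Z.
  H_1: rank ker ∂_1 − rank ∂_2 = (4 − 3) − 0 = 1, and there is no ∂_2, so H_1 = Z.

As a check, the Euler characteristic is 4 − 4 = 0, which agrees with 1 − 1 = 0.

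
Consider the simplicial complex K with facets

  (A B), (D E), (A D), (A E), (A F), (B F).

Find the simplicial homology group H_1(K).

H_1 = Z^2.

We work with the vertex ordering A < B < D < E < F. The simplices of K, each written with vertices in increasing order, are:

  0-simplices (5): A, B, D, E, F
  1-simplices (6): AB, AD, AE, AF, BF, DE

giving chain groups C_0 ≅ Z^5, C_1 ≅ Z^6.

The boundary map ∂_1: C_1 → C_0 maps an edge to its endpoints' difference, ∂[p,q] = q − p. For instance
  ∂AE = E − A.
The resulting 5×6 matrix has rank 4, and its Smith normal form has invariant factors (1,1,1,1).

Now H_k = ker ∂_k / im ∂_{k+1}, so:

  H_1: rank ker ∂_1 − rank ∂_2 = (6 − 4) − 0 = 2, and there is no ∂_2, so H_1 ≅ Z^2.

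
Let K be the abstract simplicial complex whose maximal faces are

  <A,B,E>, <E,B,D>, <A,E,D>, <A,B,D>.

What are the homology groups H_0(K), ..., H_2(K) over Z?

H_0 ≅ Z,  H_1 = 0,  H_2 ≅ Z.

Order the vertices as A < B < D < E. Listing each simplex with vertices in this order, K has dimension 2 with simplices:

  0-simplices (4): A, B, D, E
  1-simplices (6): AB, AD, AE, BD, BE, DE
  2-simplices (4): ABD, ABE, ADE, BDE

Hence C_0 ≅ Z^4, C_1 ≅ Z^6, C_2 ≅ Z^4.

The boundary map ∂_1: C_1 → C_0 maps an edge to its endpoints' difference, ∂[p,q] = q − p. For instance
  ∂DE = E − D.
As a 4×6 matrix over Z this has rank 3, with invariant factors (1,1,1).

The boundary map ∂_2: C_2 → C_1 maps a triangle to the signed sum of its edges. For instance
  ∂BDE = DE − BE + BD,
  ∂ABE = BE − AE + AB.
The resulting 6×4 matrix has rank 3, and its Smith normal form has invariant factors (1,1,1).

Reading off H_k = ker ∂_k / im ∂_{k+1}:

  H_0: rank C_0 − rank ∂_1 = 4 − 3 = 1, and the invariant factors of ∂_1 are all 1, so H_0 = Z.
  H_1: rank ker ∂_1 − rank ∂_2 = (6 − 3) − 3 = 0, and the invariant factors of ∂_2 are all 1, so H_1 = 0.
  H_2: rank ker ∂_2 − rank ∂_3 = (4 − 3) − 0 = 1, and there is no ∂_3, so H_2 = Z.

As a check, the Euler characteristic is 4 − 6 + 4 = 2, which agrees with 1 − 0 + 1 = 2.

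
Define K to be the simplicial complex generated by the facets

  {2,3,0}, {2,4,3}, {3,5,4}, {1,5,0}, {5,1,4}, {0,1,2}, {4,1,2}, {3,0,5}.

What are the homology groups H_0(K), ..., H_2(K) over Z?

Take the total order 0 < 1 < 2 < 3 < 4 < 5 on the vertex set. Then K (dimension 2) consists of the simplices:

  0-simplices (6): [0], [1], [2], [3], [4], [5]
  1-simplices (12): [0,1], [0,2], [0,3], [0,5], [1,2], [1,4], [1,5], [2,3], [2,4], [3,4], [3,5], [4,5]
  2-simplices (8): [0,1,2], [0,1,5], [0,2,3], [0,3,5], [1,2,4], [1,4,5], [2,3,4], [3,4,5]

Hence C_0 ≅ Z^6, C_1 ≅ Z^12, C_2 ≅ Z^8.

The boundary map ∂_1: C_1 → C_0 maps an edge to its endpoints' difference, ∂[p,q] = q − p.
As a 6×12 matrix over Z this has rank 5, with invariant factors (1,1,1,1,1).

∂_2: C_2 → C_1 sends each 2-simplex [p,q,r] to [q,r] − [p,r] + [p,q]. For instance
  ∂[0,3,5] = [3,5] − [0,5] + [0,3],
  ∂[1,2,4] = [2,4] − [1,4] + [1,2].
The 12×8 boundary matrix has rank 7 and Smith normal form diag(1,1,1,1,1,1,1).

From H_k ≅ ker(∂_k) / im(∂_{k+1}) we obtain:

  H_0: rank C_0 − rank ∂_1 = 6 − 5 = 1, and the invariant factors of ∂_1 are all 1, so H_0 = Z.
  H_1: rank ker ∂_1 − rank ∂_2 = (12 − 5) − 7 = 0, and the invariant factors of ∂_2 are all 1, so H_1 = 0.
  H_2: rank ker ∂_2 − rank ∂_3 = (8 − 7) − 0 = 1, and there is no ∂_3, so H_2 = Z.

(K is a triangulation of the 2-sphere S^2.)

H_0 ≅ Z,  H_1 = 0,  H_2 ≅ Z.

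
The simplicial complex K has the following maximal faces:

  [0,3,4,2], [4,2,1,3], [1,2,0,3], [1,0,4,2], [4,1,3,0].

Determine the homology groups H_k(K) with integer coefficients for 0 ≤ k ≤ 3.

We work with the vertex ordering 0 < 1 < 2 < 3 < 4. The simplices of K, each written with vertices in increasing order, are:

  0-simplices (5): [0], [1], [2], [3], [4]
  1-simplices (10): [0,1], [0,2], [0,3], [0,4], [1,2], [1,3], [1,4], [2,3], [2,4], [3,4]
  2-simplices (10): [0,1,2], [0,1,3], [0,1,4], [0,2,3], [0,2,4], [0,3,4], [1,2,3], [1,2,4], [1,3,4], [2,3,4]
  3-simplices (5): [0,1,2,3], [0,1,2,4], [0,1,3,4], [0,2,3,4], [1,2,3,4]

so the chain groups are C_0 ≅ Z^5, C_1 ≅ Z^10, C_2 ≅ Z^10, C_3 ≅ Z^5.

Boundary ∂_1: C_1 → C_0 is given by ∂[p,q] = [q] − [p].
This gives a 5×10 integer matrix of rank 4; reducing to Smith normal form yields diagonal entries (1,1,1,1).

∂_2: C_2 → C_1 acts by ∂[p,q,r] = [q,r] − [p,r] + [p,q]. For instance
  ∂[1,3,4] = [3,4] − [1,4] + [1,3],
  ∂[1,2,3] = [2,3] − [1,3] + [1,2].
This gives a 10×10 integer matrix of rank 6; reducing to Smith normal form yields diagonal entries (1,1,1,1,1,1).

Boundary ∂_3: C_3 → C_2 sends each 3-simplex σ to the alternating sum Σ_i (−1)^i (σ with its i-th vertex removed). For instance
  ∂[0,1,3,4] = [1,3,4] − [0,3,4] + [0,1,4] − [0,1,3],
  ∂[0,1,2,3] = [1,2,3] − [0,2,3] + [0,1,3] − [0,1,2].
The resulting 10×5 matrix has rank 4, and its Smith normal form has invariant factors (1,1,1,1).

From H_k ≅ ker(∂_k) / im(∂_{k+1}) we obtain:

  H_0: rank C_0 − rank ∂_1 = 5 − 4 = 1, and the invariant factors of ∂_1 are all 1, so H_0 = Z.
  H_1: rank ker ∂_1 − rank ∂_2 = (10 − 4) − 6 = 0, and the invariant factors of ∂_2 are all 1, so H_1 = 0.
  H_2: rank ker ∂_2 − rank ∂_3 = (10 − 6) − 4 = 0, and the invariant factors of ∂_3 are all 1, so H_2 = 0.
  H_3: rank ker ∂_3 − rank ∂_4 = (5 − 4) − 0 = 1, and there is no ∂_4, so H_3 = Z.

(K is a triangulation of the 3-sphere S^3.)

H_0 = Z,  H_1 = 0,  H_2 = 0,  H_3 = Z.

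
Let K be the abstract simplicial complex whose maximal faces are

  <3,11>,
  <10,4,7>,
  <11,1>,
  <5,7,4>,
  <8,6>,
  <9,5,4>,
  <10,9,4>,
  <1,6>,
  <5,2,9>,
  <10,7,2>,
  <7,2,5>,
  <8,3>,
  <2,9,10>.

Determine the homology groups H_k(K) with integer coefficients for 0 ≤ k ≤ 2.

K has 11 vertices, 17 edges, 8 triangles.
rank ∂_0 = 0, rank ∂_1 = 9 ⇒ b_0 = 11 − 0 − 9 = 2; all invariant factors of ∂_1 are 1 so no torsion. So H_0 = Z^2.
rank ∂_1 = 9, rank ∂_2 = 7 ⇒ b_1 = 17 − 9 − 7 = 1; all invariant factors of ∂_2 are 1 so no torsion. So H_1 = Z.
rank ∂_2 = 7, rank ∂_3 = 0 ⇒ b_2 = 8 − 7 − 0 = 1. So H_2 = Z.

H_0 = Z^2,  H_1 = Z,  H_2 = Z.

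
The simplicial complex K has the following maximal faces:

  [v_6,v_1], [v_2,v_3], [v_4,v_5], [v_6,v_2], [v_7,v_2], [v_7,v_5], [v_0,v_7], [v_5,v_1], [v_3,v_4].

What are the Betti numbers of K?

Order the vertices as v_0 < v_1 < v_2 < v_3 < v_4 < v_5 < v_6 < v_7. Listing each simplex with vertices in this order, K has dimension 1 with simplices:

  0-simplices (8): [v_0], [v_1], [v_2], [v_3], [v_4], [v_5], [v_6], [v_7]
  1-simplices (9): [v_0,v_7], [v_1,v_5], [v_1,v_6], [v_2,v_3], [v_2,v_6], [v_2,v_7], [v_3,v_4], [v_4,v_5], [v_5,v_7]

giving chain groups C_0 ≅ Z^8, C_1 ≅ Z^9.

Boundary ∂_1: C_1 → C_0 maps an edge to its endpoints' difference, ∂[p,q] = q − p. For instance
  ∂[v_0,v_7] = [v_7] − [v_0].
This gives a 8×9 integer matrix of rank 7; reducing to Smith normal form yields diagonal entries (1,1,1,1,1,1,1).

Reading off H_k = ker ∂_k / im ∂_{k+1}:

  H_0: rank C_0 − rank ∂_1 = 8 − 7 = 1, and the invariant factors of ∂_1 are all 1, so H_0 ≅ Z.
  H_1: rank ker ∂_1 − rank ∂_2 = (9 − 7) − 0 = 2, and there is no ∂_2, so H_1 ≅ Z^2.

Hence the Betti numbers are b_0 = 1, b_1 = 2.

b_0 = 1, b_1 = 2.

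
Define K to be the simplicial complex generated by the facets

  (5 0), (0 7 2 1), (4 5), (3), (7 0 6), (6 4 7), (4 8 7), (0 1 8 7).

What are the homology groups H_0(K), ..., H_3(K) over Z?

H_0 = Z^2,  H_1 = Z,  H_2 = 0,  H_3 = 0.

We work with the vertex ordering 0 < 1 < 2 < 3 < 4 < 5 < 6 < 7 < 8. The simplices of K, each written with vertices in increasing order, are:

  0-simplices (9): [0], [1], [2], [3], [4], [5], [6], [7], [8]
  1-simplices (16): [0,1], [0,2], [0,5], [0,6], [0,7], [0,8], [1,2], [1,7], [1,8], [2,7], [4,5], [4,6], [4,7], [4,8], [6,7], [7,8]
  2-simplices (10): [0,1,2], [0,1,7], [0,1,8], [0,2,7], [0,6,7], [0,7,8], [1,2,7], [1,7,8], [4,6,7], [4,7,8]
  3-simplices (2): [0,1,2,7], [0,1,7,8]

Hence C_0 ≅ Z^9, C_1 ≅ Z^16, C_2 ≅ Z^10, C_3 ≅ Z^2.

∂_1: C_1 → C_0 is given by ∂[p,q] = [q] − [p].
The 9×16 boundary matrix has rank 7 and Smith normal form diag(1,1,1,1,1,1,1).

Boundary ∂_2: C_2 → C_1 acts by ∂[p,q,r] = [q,r] − [p,r] + [p,q]. For instance
  ∂[0,2,7] = [2,7] − [0,7] + [0,2],
  ∂[1,7,8] = [7,8] − [1,8] + [1,7].
The resulting 16×10 matrix has rank 8, and its Smith normal form has invariant factors (1,1,1,1,1,1,1,1).

∂_3: C_3 → C_2 sends each 3-simplex σ to the alternating sum Σ_i (−1)^i (σ with its i-th vertex removed). For instance
  ∂[0,1,7,8] = [1,7,8] − [0,7,8] + [0,1,8] − [0,1,7],
  ∂[0,1,2,7] = [1,2,7] − [0,2,7] + [0,1,7] − [0,1,2].
This gives a 10×2 integer matrix of rank 2; reducing to Smith normal form yields diagonal entries (1,1).

Computing H_k = (kernel of ∂_k) / (image of ∂_{k+1}):

  H_0: rank C_0 − rank ∂_1 = 9 − 7 = 2, and the invariant factors of ∂_1 are all 1, so H_0 ≅ Z^2.
  H_1: rank ker ∂_1 − rank ∂_2 = (16 − 7) − 8 = 1, and the invariant factors of ∂_2 are all 1, so H_1 ≅ Z.
  H_2: rank ker ∂_2 − rank ∂_3 = (10 − 8) − 2 = 0, and the invariant factors of ∂_3 are all 1, so H_2 ≅ 0.
  H_3: rank ker ∂_3 − rank ∂_4 = (2 − 2) − 0 = 0, and there is no ∂_4, so H_3 ≅ 0.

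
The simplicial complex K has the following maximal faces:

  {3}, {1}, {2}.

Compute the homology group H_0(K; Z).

Fix the vertex order 1 < 2 < 3 and write every simplex with vertices in increasing order. Then dim K = 0 and the simplices of K are:

  0-simplices (3): [1], [2], [3]

Hence C_0 ≅ Z^3.

Now H_k = ker ∂_k / im ∂_{k+1}, so:

  H_0: rank C_0 − rank ∂_1 = 3 − 0 = 3, and there is no ∂_1, so H_0 = Z^3.

H_0 ≅ Z^3.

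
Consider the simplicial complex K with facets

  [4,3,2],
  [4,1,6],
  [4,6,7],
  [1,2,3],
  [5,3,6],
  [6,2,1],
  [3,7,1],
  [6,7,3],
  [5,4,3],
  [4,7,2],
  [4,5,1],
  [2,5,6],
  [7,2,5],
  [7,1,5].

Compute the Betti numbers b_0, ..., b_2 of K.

b_0 = 1, b_1 = 2, b_2 = 1.

Take the total order 1 < 2 < 3 < 4 < 5 < 6 < 7 on the vertex set. Then K (dimension 2) consists of the simplices:

  0-simplices (7): [1], [2], [3], [4], [5], [6], [7]
  1-simplices (21): [1,2], [1,3], [1,4], [1,5], [1,6], [1,7], [2,3], [2,4], [2,5], [2,6], [2,7], [3,4], [3,5], [3,6], [3,7], [4,5], [4,6], [4,7], [5,6], [5,7], [6,7]
  2-simplices (14): [1,2,3], [1,2,6], [1,3,7], [1,4,5], [1,4,6], [1,5,7], [2,3,4], [2,4,7], [2,5,6], [2,5,7], [3,4,5], [3,5,6], [3,6,7], [4,6,7]

so the chain groups are C_0 ≅ Z^7, C_1 ≅ Z^21, C_2 ≅ Z^14.

∂_1: C_1 → C_0 maps an edge to its endpoints' difference, ∂[p,q] = q − p. For instance
  ∂[2,5] = [5] − [2].
This gives a 7×21 integer matrix of rank 6; reducing to Smith normal form yields diagonal entries (1,1,1,1,1,1).

∂_2: C_2 → C_1 sends each 2-simplex [p,q,r] to [q,r] − [p,r] + [p,q]. For instance
  ∂[1,4,6] = [4,6] − [1,6] + [1,4],
  ∂[2,5,6] = [5,6] − [2,6] + [2,5].
This gives a 21×14 integer matrix of rank 13; reducing to Smith normal form yields diagonal entries (1,1,1,1,1,1,1,1,1,1,1,1,1).

Reading off H_k = ker ∂_k / im ∂_{k+1}:

  H_0: rank C_0 − rank ∂_1 = 7 − 6 = 1, and the invariant factors of ∂_1 are all 1, so H_0 ≅ Z.
  H_1: rank ker ∂_1 − rank ∂_2 = (21 − 6) − 13 = 2, and the invariant factors of ∂_2 are all 1, so H_1 ≅ Z^2.
  H_2: rank ker ∂_2 − rank ∂_3 = (14 − 13) − 0 = 1, and there is no ∂_3, so H_2 ≅ Z.

As a check, the Euler characteristic is 7 − 21 + 14 = 0, which agrees with 1 − 2 + 1 = 0.

Hence the Betti numbers are b_0 = 1, b_1 = 2, b_2 = 1.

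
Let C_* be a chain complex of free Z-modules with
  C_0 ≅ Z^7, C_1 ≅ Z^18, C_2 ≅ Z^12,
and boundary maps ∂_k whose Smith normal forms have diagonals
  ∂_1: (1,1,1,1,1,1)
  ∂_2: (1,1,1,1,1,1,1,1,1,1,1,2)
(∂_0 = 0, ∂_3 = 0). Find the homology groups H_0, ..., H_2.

H_0: b_0 = 7 − 0 − 6 = 1; torsion from ∂_1 factors > 1: none. So H_0 ≅ Z.
H_1: b_1 = 18 − 6 − 12 = 0; torsion from ∂_2 factors > 1: [2]. So H_1 ≅ Z/2Z.
H_2: b_2 = 12 − 12 − 0 = 0; torsion from ∂_3 factors > 1: none. So H_2 ≅ 0.

H_0 ≅ Z,  H_1 ≅ Z/2Z,  H_2 = 0.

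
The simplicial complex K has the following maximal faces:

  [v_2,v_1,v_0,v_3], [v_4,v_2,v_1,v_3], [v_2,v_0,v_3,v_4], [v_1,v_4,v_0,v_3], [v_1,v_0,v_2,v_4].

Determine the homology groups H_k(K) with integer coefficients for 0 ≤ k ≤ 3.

H_0 ≅ Z,  H_1 = 0,  H_2 = 0,  H_3 ≅ Z.

Take the total order v_0 < v_1 < v_2 < v_3 < v_4 on the vertex set. Then K (dimension 3) consists of the simplices:

  0-simplices (5): [v_0], [v_1], [v_2], [v_3], [v_4]
  1-simplices (10): [v_0,v_1], [v_0,v_2], [v_0,v_3], [v_0,v_4], [v_1,v_2], [v_1,v_3], [v_1,v_4], [v_2,v_3], [v_2,v_4], [v_3,v_4]
  2-simplices (10): [v_0,v_1,v_2], [v_0,v_1,v_3], [v_0,v_1,v_4], [v_0,v_2,v_3], [v_0,v_2,v_4], [v_0,v_3,v_4], [v_1,v_2,v_3], [v_1,v_2,v_4], [v_1,v_3,v_4], [v_2,v_3,v_4]
  3-simplices (5): [v_0,v_1,v_2,v_3], [v_0,v_1,v_2,v_4], [v_0,v_1,v_3,v_4], [v_0,v_2,v_3,v_4], [v_1,v_2,v_3,v_4]

Hence C_0 ≅ Z^5, C_1 ≅ Z^10, C_2 ≅ Z^10, C_3 ≅ Z^5.

∂_1: C_1 → C_0 maps an edge to its endpoints' difference, ∂[p,q] = q − p. For instance
  ∂[v_1,v_2] = [v_2] − [v_1].
As a 5×10 matrix over Z this has rank 4, with invariant factors (1,1,1,1).

Boundary ∂_2: C_2 → C_1 maps a triangle to the signed sum of its edges. For instance
  ∂[v_1,v_2,v_3] = [v_2,v_3] − [v_1,v_3] + [v_1,v_2],
  ∂[v_0,v_1,v_4] = [v_1,v_4] − [v_0,v_4] + [v_0,v_1].
As a 10×10 matrix over Z this has rank 6, with invariant factors (1,1,1,1,1,1).

∂_3: C_3 → C_2 sends each 3-simplex σ to the alternating sum Σ_i (−1)^i (σ with its i-th vertex removed). For instance
  ∂[v_0,v_1,v_2,v_4] = [v_1,v_2,v_4] − [v_0,v_2,v_4] + [v_0,v_1,v_4] − [v_0,v_1,v_2],
  ∂[v_1,v_2,v_3,v_4] = [v_2,v_3,v_4] − [v_1,v_3,v_4] + [v_1,v_2,v_4] − [v_1,v_2,v_3].
The resulting 10×5 matrix has rank 4, and its Smith normal form has invariant factors (1,1,1,1).

Now H_k = ker ∂_k / im ∂_{k+1}, so:

  H_0: rank C_0 − rank ∂_1 = 5 − 4 = 1, and the invariant factors of ∂_1 are all 1, so H_0 ≅ Z.
  H_1: rank ker ∂_1 − rank ∂_2 = (10 − 4) − 6 = 0, and the invariant factors of ∂_2 are all 1, so H_1 ≅ 0.
  H_2: rank ker ∂_2 − rank ∂_3 = (10 − 6) − 4 = 0, and the invariant factors of ∂_3 are all 1, so H_2 ≅ 0.
  H_3: rank ker ∂_3 − rank ∂_4 = (5 − 4) − 0 = 1, and there is no ∂_4, so H_3 ≅ Z.

As a check, the Euler characteristic is 5 − 10 + 10 − 5 = 0, which agrees with 1 − 0 + 0 − 1 = 0.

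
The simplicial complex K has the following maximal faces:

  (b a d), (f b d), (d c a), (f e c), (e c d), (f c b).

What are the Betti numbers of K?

Fix the vertex order a < b < c < d < e < f and write every simplex with vertices in increasing order. Then dim K = 2 and the simplices of K are:

  0-simplices (6): a, b, c, d, e, f
  1-simplices (12): ab, ac, ad, bc, bd, bf, cd, ce, cf, de, df, ef
  2-simplices (6): abd, acd, bcf, bdf, cde, cef

giving chain groups C_0 ≅ Z^6, C_1 ≅ Z^12, C_2 ≅ Z^6.

Boundary ∂_1: C_1 → C_0 maps an edge to its endpoints' difference, ∂[p,q] = q − p.
The resulting 6×12 matrix has rank 5, and its Smith normal form has invariant factors (1,1,1,1,1).

The boundary map ∂_2: C_2 → C_1 acts by ∂[p,q,r] = [q,r] − [p,r] + [p,q]. For instance
  ∂bdf = df − bf + bd,
  ∂cde = de − ce + cd.
As a 12×6 matrix over Z this has rank 6, with invariant factors (1,1,1,1,1,1).

From H_k ≅ ker(∂_k) / im(∂_{k+1}) we obtain:

  H_0: rank C_0 − rank ∂_1 = 6 − 5 = 1, and the invariant factors of ∂_1 are all 1, so H_0 ≅ Z.
  H_1: rank ker ∂_1 − rank ∂_2 = (12 − 5) − 6 = 1, and the invariant factors of ∂_2 are all 1, so H_1 ≅ Z.
  H_2: rank ker ∂_2 − rank ∂_3 = (6 − 6) − 0 = 0, and there is no ∂_3, so H_2 ≅ 0.

Hence the Betti numbers are b_0 = 1, b_1 = 1, b_2 = 0.

b_0 = 1, b_1 = 1, b_2 = 0.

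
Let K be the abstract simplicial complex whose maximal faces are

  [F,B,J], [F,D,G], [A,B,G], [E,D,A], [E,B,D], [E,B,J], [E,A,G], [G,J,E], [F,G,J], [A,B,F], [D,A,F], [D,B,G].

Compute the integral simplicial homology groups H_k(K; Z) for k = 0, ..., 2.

H_0 ≅ Z,  H_1 ≅ Z_2,  H_2 = 0.

Fix the vertex order A < B < D < E < F < G < J and write every simplex with vertices in increasing order. Then dim K = 2 and the simplices of K are:

  0-simplices (7): A, B, D, E, F, G, J
  1-simplices (18): AB, AD, AE, AF, AG, BD, BE, BF, BG, BJ, DE, DF, DG, EG, EJ, FG, FJ, GJ
  2-simplices (12): ABF, ABG, ADE, ADF, AEG, BDE, BDG, BEJ, BFJ, DFG, EGJ, FGJ

so the chain groups are C_0 ≅ Z^7, C_1 ≅ Z^18, C_2 ≅ Z^12.

∂_1: C_1 → C_0 maps an edge to its endpoints' difference, ∂[p,q] = q − p. For instance
  ∂EG = G − E.
The 7×18 boundary matrix has rank 6 and Smith normal form diag(1,1,1,1,1,1).

Boundary ∂_2: C_2 → C_1 maps a triangle to the signed sum of its edges. For instance
  ∂BEJ = EJ − BJ + BE,
  ∂AEG = EG − AG + AE.
As a 18×12 matrix over Z this has rank 12, with invariant factors (1,1,1,1,1,1,1,1,1,1,1,2).

From H_k ≅ ker(∂_k) / im(∂_{k+1}) we obtain:

  H_0: rank C_0 − rank ∂_1 = 7 − 6 = 1, and the invariant factors of ∂_1 are all 1, so H_0 = Z.
  H_1: rank ker ∂_1 − rank ∂_2 = (18 − 6) − 12 = 0, and ∂_2 has invariant factor 2 > 1, so H_1 = Z_2.
  H_2: rank ker ∂_2 − rank ∂_3 = (12 − 12) − 0 = 0, and there is no ∂_3, so H_2 = 0.

(K is a triangulation of the real projective plane RP^2.)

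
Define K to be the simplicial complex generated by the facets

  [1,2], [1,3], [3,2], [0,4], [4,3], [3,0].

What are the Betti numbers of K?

b_0 = 1, b_1 = 2.

Fix the vertex order 0 < 1 < 2 < 3 < 4 and write every simplex with vertices in increasing order. Then dim K = 1 and the simplices of K are:

  0-simplices (5): [0], [1], [2], [3], [4]
  1-simplices (6): [0,3], [0,4], [1,2], [1,3], [2,3], [3,4]

giving chain groups C_0 ≅ Z^5, C_1 ≅ Z^6.

Boundary ∂_1: C_1 → C_0 sends each edge [p,q] (with p < q) to q − p. For instance
  ∂[1,3] = [3] − [1].
The 5×6 boundary matrix has rank 4 and Smith normal form diag(1,1,1,1).

Computing H_k = (kernel of ∂_k) / (image of ∂_{k+1}):

  H_0: rank C_0 − rank ∂_1 = 5 − 4 = 1, and the invariant factors of ∂_1 are all 1, so H_0 = Z.
  H_1: rank ker ∂_1 − rank ∂_2 = (6 − 4) − 0 = 2, and there is no ∂_2, so H_1 = Z^2.

As a check, the Euler characteristic is 5 − 6 = -1, which agrees with 1 − 2 = -1.

Hence the Betti numbers are b_0 = 1, b_1 = 2.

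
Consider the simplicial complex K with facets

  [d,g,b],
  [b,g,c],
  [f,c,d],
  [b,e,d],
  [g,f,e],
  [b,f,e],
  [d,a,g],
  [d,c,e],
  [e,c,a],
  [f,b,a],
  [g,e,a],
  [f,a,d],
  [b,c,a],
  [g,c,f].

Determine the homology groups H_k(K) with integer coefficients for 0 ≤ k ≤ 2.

Fix the vertex order a < b < c < d < e < f < g and write every simplex with vertices in increasing order. Then dim K = 2 and the simplices of K are:

  0-simplices (7): a, b, c, d, e, f, g
  1-simplices (21): ab, ac, ad, ae, af, ag, bc, bd, be, bf, bg, cd, ce, cf, cg, de, df, dg, ef, eg, fg
  2-simplices (14): abc, abf, ace, adf, adg, aeg, bcg, bde, bdg, bef, cde, cdf, cfg, efg

so the chain groups are C_0 ≅ Z^7, C_1 ≅ Z^21, C_2 ≅ Z^14.

The boundary map ∂_1: C_1 → C_0 is given by ∂[p,q] = [q] − [p]. For instance
  ∂cd = d − c.
As a 7×21 matrix over Z this has rank 6, with invariant factors (1,1,1,1,1,1).

∂_2: C_2 → C_1 maps a triangle to the signed sum of its edges. For instance
  ∂aeg = eg − ag + ae,
  ∂bde = de − be + bd.
The 21×14 boundary matrix has rank 13 and Smith normal form diag(1,1,1,1,1,1,1,1,1,1,1,1,1).

From H_k ≅ ker(∂_k) / im(∂_{k+1}) we obtain:

  H_0: rank C_0 − rank ∂_1 = 7 − 6 = 1, and the invariant factors of ∂_1 are all 1, so H_0 = Z.
  H_1: rank ker ∂_1 − rank ∂_2 = (21 − 6) − 13 = 2, and the invariant factors of ∂_2 are all 1, so H_1 = Z^2.
  H_2: rank ker ∂_2 − rank ∂_3 = (14 − 13) − 0 = 1, and there is no ∂_3, so H_2 = Z.

H_0 ≅ Z,  H_1 ≅ Z^2,  H_2 ≅ Z.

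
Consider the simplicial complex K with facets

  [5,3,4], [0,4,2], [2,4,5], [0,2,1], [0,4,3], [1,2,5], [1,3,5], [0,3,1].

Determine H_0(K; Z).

H_0 ≅ Z.

Order the vertices as 0 < 1 < 2 < 3 < 4 < 5. Listing each simplex with vertices in this order, K has dimension 2 with simplices:

  0-simplices (6): [0], [1], [2], [3], [4], [5]
  1-simplices (12): [0,1], [0,2], [0,3], [0,4], [1,2], [1,3], [1,5], [2,4], [2,5], [3,4], [3,5], [4,5]
  2-simplices (8): [0,1,2], [0,1,3], [0,2,4], [0,3,4], [1,2,5], [1,3,5], [2,4,5], [3,4,5]

so the chain groups are C_0 ≅ Z^6, C_1 ≅ Z^12, C_2 ≅ Z^8.

Boundary ∂_1: C_1 → C_0 maps an edge to its endpoints' difference, ∂[p,q] = q − p.
The 6×12 boundary matrix has rank 5 and Smith normal form diag(1,1,1,1,1).

The boundary map ∂_2: C_2 → C_1 acts by ∂[p,q,r] = [q,r] − [p,r] + [p,q]. For instance
  ∂[3,4,5] = [4,5] − [3,5] + [3,4],
  ∂[0,1,3] = [1,3] − [0,3] + [0,1].
This gives a 12×8 integer matrix of rank 7; reducing to Smith normal form yields diagonal entries (1,1,1,1,1,1,1).

Reading off H_k = ker ∂_k / im ∂_{k+1}:

  H_0: rank C_0 − rank ∂_1 = 6 − 5 = 1, and the invariant factors of ∂_1 are all 1, so H_0 = Z.

(K is a triangulation of the 2-sphere S^2.)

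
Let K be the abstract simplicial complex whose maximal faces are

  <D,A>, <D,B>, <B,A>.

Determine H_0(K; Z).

H_0 ≅ Z.

We work with the vertex ordering A < B < D. The simplices of K, each written with vertices in increasing order, are:

  0-simplices (3): A, B, D
  1-simplices (3): AB, AD, BD

so the chain groups are C_0 ≅ Z^3, C_1 ≅ Z^3.

Boundary ∂_1: C_1 → C_0 maps an edge to its endpoints' difference, ∂[p,q] = q − p.
This gives a 3×3 integer matrix of rank 2; reducing to Smith normal form yields diagonal entries (1,1).

Reading off H_k = ker ∂_k / im ∂_{k+1}:

  H_0: rank C_0 − rank ∂_1 = 3 − 2 = 1, and the invariant factors of ∂_1 are all 1, so H_0 ≅ Z.

(K is a triangulation of the circle S^1.)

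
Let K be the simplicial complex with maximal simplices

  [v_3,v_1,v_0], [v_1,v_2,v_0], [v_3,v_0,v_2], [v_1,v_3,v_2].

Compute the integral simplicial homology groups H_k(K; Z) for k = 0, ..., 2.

We work with the vertex ordering v_0 < v_1 < v_2 < v_3. The simplices of K, each written with vertices in increasing order, are:

  0-simplices (4): [v_0], [v_1], [v_2], [v_3]
  1-simplices (6): [v_0,v_1], [v_0,v_2], [v_0,v_3], [v_1,v_2], [v_1,v_3], [v_2,v_3]
  2-simplices (4): [v_0,v_1,v_2], [v_0,v_1,v_3], [v_0,v_2,v_3], [v_1,v_2,v_3]

Hence C_0 ≅ Z^4, C_1 ≅ Z^6, C_2 ≅ Z^4.

The boundary map ∂_1: C_1 → C_0 is given by ∂[p,q] = [q] − [p].
The resulting 4×6 matrix has rank 3, and its Smith normal form has invariant factors (1,1,1).

The boundary map ∂_2: C_2 → C_1 maps a triangle to the signed sum of its edges. For instance
  ∂[v_0,v_1,v_3] = [v_1,v_3] − [v_0,v_3] + [v_0,v_1],
  ∂[v_0,v_1,v_2] = [v_1,v_2] − [v_0,v_2] + [v_0,v_1].
This gives a 6×4 integer matrix of rank 3; reducing to Smith normal form yields diagonal entries (1,1,1).

Reading off H_k = ker ∂_k / im ∂_{k+1}:

  H_0: rank C_0 − rank ∂_1 = 4 − 3 = 1, and the invariant factors of ∂_1 are all 1, so H_0 ≅ Z.
  H_1: rank ker ∂_1 − rank ∂_2 = (6 − 3) − 3 = 0, and the invariant factors of ∂_2 are all 1, so H_1 ≅ 0.
  H_2: rank ker ∂_2 − rank ∂_3 = (4 − 3) − 0 = 1, and there is no ∂_3, so H_2 ≅ Z.

H_0 = Z,  H_1 = 0,  H_2 = Z.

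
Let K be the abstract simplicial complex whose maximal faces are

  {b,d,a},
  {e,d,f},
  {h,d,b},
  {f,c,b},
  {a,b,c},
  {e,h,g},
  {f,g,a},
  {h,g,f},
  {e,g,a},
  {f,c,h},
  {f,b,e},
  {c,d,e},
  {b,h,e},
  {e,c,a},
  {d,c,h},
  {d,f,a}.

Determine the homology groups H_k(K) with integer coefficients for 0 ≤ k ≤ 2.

Fix the vertex order a < b < c < d < e < f < g < h and write every simplex with vertices in increasing order. Then dim K = 2 and the simplices of K are:

  0-simplices (8): a, b, c, d, e, f, g, h
  1-simplices (24): ab, ac, ad, ae, af, ag, bc, bd, be, bf, bh, cd, ce, cf, ch, de, df, dh, ef, eg, eh, fg, fh, gh
  2-simplices (16): abc, abd, ace, adf, aeg, afg, bcf, bdh, bef, beh, cde, cdh, cfh, def, egh, fgh

Hence C_0 ≅ Z^8, C_1 ≅ Z^24, C_2 ≅ Z^16.

∂_1: C_1 → C_0 is given by ∂[p,q] = [q] − [p].
The 8×24 boundary matrix has rank 7 and Smith normal form diag(1,1,1,1,1,1,1).

Boundary ∂_2: C_2 → C_1 acts by ∂[p,q,r] = [q,r] − [p,r] + [p,q]. For instance
  ∂bdh = dh − bh + bd,
  ∂fgh = gh − fh + fg.
The resulting 24×16 matrix has rank 15, and its Smith normal form has invariant factors (1,1,1,1,1,1,1,1,1,1,1,1,1,1,1).

Reading off H_k = ker ∂_k / im ∂_{k+1}:

  H_0: rank C_0 − rank ∂_1 = 8 − 7 = 1, and the invariant factors of ∂_1 are all 1, so H_0 ≅ Z.
  H_1: rank ker ∂_1 − rank ∂_2 = (24 − 7) − 15 = 2, and the invariant factors of ∂_2 are all 1, so H_1 ≅ Z^2.
  H_2: rank ker ∂_2 − rank ∂_3 = (16 − 15) − 0 = 1, and there is no ∂_3, so H_2 ≅ Z.

H_0 = Z,  H_1 = Z^2,  H_2 = Z.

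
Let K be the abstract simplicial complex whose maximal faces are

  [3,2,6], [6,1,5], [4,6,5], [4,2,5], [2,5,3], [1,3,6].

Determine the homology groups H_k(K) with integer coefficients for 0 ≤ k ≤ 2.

H_0 = Z,  H_1 = Z,  H_2 = 0.

Order the vertices as 1 < 2 < 3 < 4 < 5 < 6. Listing each simplex with vertices in this order, K has dimension 2 with simplices:

  0-simplices (6): [1], [2], [3], [4], [5], [6]
  1-simplices (12): [1,3], [1,5], [1,6], [2,3], [2,4], [2,5], [2,6], [3,5], [3,6], [4,5], [4,6], [5,6]
  2-simplices (6): [1,3,6], [1,5,6], [2,3,5], [2,3,6], [2,4,5], [4,5,6]

Hence C_0 ≅ Z^6, C_1 ≅ Z^12, C_2 ≅ Z^6.

The boundary map ∂_1: C_1 → C_0 sends each edge [p,q] (with p < q) to q − p. For instance
  ∂[2,4] = [4] − [2].
The resulting 6×12 matrix has rank 5, and its Smith normal form has invariant factors (1,1,1,1,1).

∂_2: C_2 → C_1 maps a triangle to the signed sum of its edges. For instance
  ∂[1,3,6] = [3,6] − [1,6] + [1,3],
  ∂[2,3,6] = [3,6] − [2,6] + [2,3].
As a 12×6 matrix over Z this has rank 6, with invariant factors (1,1,1,1,1,1).

Computing H_k = (kernel of ∂_k) / (image of ∂_{k+1}):

  H_0: rank C_0 − rank ∂_1 = 6 − 5 = 1, and the invariant factors of ∂_1 are all 1, so H_0 ≅ Z.
  H_1: rank ker ∂_1 − rank ∂_2 = (12 − 5) − 6 = 1, and the invariant factors of ∂_2 are all 1, so H_1 ≅ Z.
  H_2: rank ker ∂_2 − rank ∂_3 = (6 − 6) − 0 = 0, and there is no ∂_3, so H_2 ≅ 0.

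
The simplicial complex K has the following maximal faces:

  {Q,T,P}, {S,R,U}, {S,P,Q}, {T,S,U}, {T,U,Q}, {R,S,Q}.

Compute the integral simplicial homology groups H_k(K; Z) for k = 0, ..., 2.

H_0 ≅ Z,  H_1 ≅ Z,  H_2 = 0.

Fix the vertex order P < Q < R < S < T < U and write every simplex with vertices in increasing order. Then dim K = 2 and the simplices of K are:

  0-simplices (6): P, Q, R, S, T, U
  1-simplices (12): PQ, PS, PT, QR, QS, QT, QU, RS, RU, ST, SU, TU
  2-simplices (6): PQS, PQT, QRS, QTU, RSU, STU

so the chain groups are C_0 ≅ Z^6, C_1 ≅ Z^12, C_2 ≅ Z^6.

∂_1: C_1 → C_0 is given by ∂[p,q] = [q] − [p].
This gives a 6×12 integer matrix of rank 5; reducing to Smith normal form yields diagonal entries (1,1,1,1,1).

Boundary ∂_2: C_2 → C_1 acts by ∂[p,q,r] = [q,r] − [p,r] + [p,q]. For instance
  ∂PQS = QS − PS + PQ,
  ∂QRS = RS − QS + QR.
The 12×6 boundary matrix has rank 6 and Smith normal form diag(1,1,1,1,1,1).

Now H_k = ker ∂_k / im ∂_{k+1}, so:

  H_0: rank C_0 − rank ∂_1 = 6 − 5 = 1, and the invariant factors of ∂_1 are all 1, so H_0 ≅ Z.
  H_1: rank ker ∂_1 − rank ∂_2 = (12 − 5) − 6 = 1, and the invariant factors of ∂_2 are all 1, so H_1 ≅ Z.
  H_2: rank ker ∂_2 − rank ∂_3 = (6 − 6) − 0 = 0, and there is no ∂_3, so H_2 ≅ 0.

As a check, the Euler characteristic is 6 − 12 + 6 = 0, which agrees with 1 − 1 + 0 = 0.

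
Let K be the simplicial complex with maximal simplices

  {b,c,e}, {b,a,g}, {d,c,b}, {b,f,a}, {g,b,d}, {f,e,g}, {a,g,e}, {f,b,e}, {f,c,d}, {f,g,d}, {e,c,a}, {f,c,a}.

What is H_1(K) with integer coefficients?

Fix the vertex order a < b < c < d < e < f < g and write every simplex with vertices in increasing order. Then dim K = 2 and the simplices of K are:

  0-simplices (7): a, b, c, d, e, f, g
  1-simplices (18): ab, ac, ae, af, ag, bc, bd, be, bf, bg, cd, ce, cf, df, dg, ef, eg, fg
  2-simplices (12): abf, abg, ace, acf, aeg, bcd, bce, bdg, bef, cdf, dfg, efg

so the chain groups are C_0 ≅ Z^7, C_1 ≅ Z^18, C_2 ≅ Z^12.

The boundary map ∂_1: C_1 → C_0 maps an edge to its endpoints' difference, ∂[p,q] = q − p. For instance
  ∂ac = c − a.
This gives a 7×18 integer matrix of rank 6; reducing to Smith normal form yields diagonal entries (1,1,1,1,1,1).

Boundary ∂_2: C_2 → C_1 acts by ∂[p,q,r] = [q,r] − [p,r] + [p,q]. For instance
  ∂abg = bg − ag + ab,
  ∂bce = ce − be + bc.
This gives a 18×12 integer matrix of rank 12; reducing to Smith normal form yields diagonal entries (1,1,1,1,1,1,1,1,1,1,1,2).

From H_k ≅ ker(∂_k) / im(∂_{k+1}) we obtain:

  H_1: rank ker ∂_1 − rank ∂_2 = (18 − 6) − 12 = 0, and ∂_2 has invariant factor 2 > 1, so H_1 = Z/2.

H_1 ≅ Z/2.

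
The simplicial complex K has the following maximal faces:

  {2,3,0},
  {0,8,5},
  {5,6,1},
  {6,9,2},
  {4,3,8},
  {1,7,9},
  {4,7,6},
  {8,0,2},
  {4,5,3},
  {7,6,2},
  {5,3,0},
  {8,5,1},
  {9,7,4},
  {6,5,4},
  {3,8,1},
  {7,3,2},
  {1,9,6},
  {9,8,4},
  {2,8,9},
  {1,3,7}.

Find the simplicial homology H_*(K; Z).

Fix the vertex order 0 < 1 < 2 < 3 < 4 < 5 < 6 < 7 < 8 < 9 and write every simplex with vertices in increasing order. Then dim K = 2 and the simplices of K are:

  0-simplices (10): [0], [1], [2], [3], [4], [5], [6], [7], [8], [9]
  1-simplices (30): (30 of them)
  2-simplices (20): (20 of them)

so the chain groups are C_0 ≅ Z^10, C_1 ≅ Z^30, C_2 ≅ Z^20.

∂_1: C_1 → C_0 maps an edge to its endpoints' difference, ∂[p,q] = q − p. For instance
  ∂[7,9] = [9] − [7].
This gives a 10×30 integer matrix of rank 9; reducing to Smith normal form yields diagonal entries (1,1,1,1,1,1,1,1,1).

Boundary ∂_2: C_2 → C_1 sends each 2-simplex [p,q,r] to [q,r] − [p,r] + [p,q]. For instance
  ∂[1,5,6] = [5,6] − [1,6] + [1,5],
  ∂[4,8,9] = [8,9] − [4,9] + [4,8].
The resulting 30×20 matrix has rank 20, and its Smith normal form has invariant factors (1,1,1,1,1,1,1,1,1,1,1,1,1,1,1,1,1,1,1,2).

From H_k ≅ ker(∂_k) / im(∂_{k+1}) we obtain:

  H_0: rank C_0 − rank ∂_1 = 10 − 9 = 1, and the invariant factors of ∂_1 are all 1, so H_0 ≅ Z.
  H_1: rank ker ∂_1 − rank ∂_2 = (30 − 9) − 20 = 1, and ∂_2 has invariant factor 2 > 1, so H_1 ≅ Z ⊕ Z/2Z.
  H_2: rank ker ∂_2 − rank ∂_3 = (20 − 20) − 0 = 0, and there is no ∂_3, so H_2 ≅ 0.

(K is a triangulation of the Klein bottle.)

H_0 = Z,  H_1 = Z ⊕ Z/2Z,  H_2 = 0.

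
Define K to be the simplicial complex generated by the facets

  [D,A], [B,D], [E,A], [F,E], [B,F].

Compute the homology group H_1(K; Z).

H_1 = Z.

Order the vertices as A < B < D < E < F. Listing each simplex with vertices in this order, K has dimension 1 with simplices:

  0-simplices (5): A, B, D, E, F
  1-simplices (5): AD, AE, BD, BF, EF

so the chain groups are C_0 ≅ Z^5, C_1 ≅ Z^5.

The boundary map ∂_1: C_1 → C_0 is given by ∂[p,q] = [q] − [p].
This gives a 5×5 integer matrix of rank 4; reducing to Smith normal form yields diagonal entries (1,1,1,1).

Computing H_k = (kernel of ∂_k) / (image of ∂_{k+1}):

  H_1: rank ker ∂_1 − rank ∂_2 = (5 − 4) − 0 = 1, and there is no ∂_2, so H_1 ≅ Z.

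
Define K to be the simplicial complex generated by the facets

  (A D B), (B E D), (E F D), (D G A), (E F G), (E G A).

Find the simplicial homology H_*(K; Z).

H_0 = Z,  H_1 = Z,  H_2 = 0.

K has 6 vertices, 12 edges, 6 triangles.
rank ∂_0 = 0, rank ∂_1 = 5 ⇒ b_0 = 6 − 0 − 5 = 1; all invariant factors of ∂_1 are 1 so no torsion. So H_0 = Z.
rank ∂_1 = 5, rank ∂_2 = 6 ⇒ b_1 = 12 − 5 − 6 = 1; all invariant factors of ∂_2 are 1 so no torsion. So H_1 = Z.
rank ∂_2 = 6, rank ∂_3 = 0 ⇒ b_2 = 6 − 6 − 0 = 0. So H_2 = 0.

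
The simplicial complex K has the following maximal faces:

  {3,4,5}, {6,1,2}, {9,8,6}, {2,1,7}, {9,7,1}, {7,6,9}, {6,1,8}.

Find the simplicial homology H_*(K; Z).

H_0 = Z^2,  H_1 = Z,  H_2 = 0.

We work with the vertex ordering 1 < 2 < 3 < 4 < 5 < 6 < 7 < 8 < 9. The simplices of K, each written with vertices in increasing order, are:

  0-simplices (9): [1], [2], [3], [4], [5], [6], [7], [8], [9]
  1-simplices (15): [1,2], [1,6], [1,7], [1,8], [1,9], [2,6], [2,7], [3,4], [3,5], [4,5], [6,7], [6,8], [6,9], [7,9], [8,9]
  2-simplices (7): [1,2,6], [1,2,7], [1,6,8], [1,7,9], [3,4,5], [6,7,9], [6,8,9]

giving chain groups C_0 ≅ Z^9, C_1 ≅ Z^15, C_2 ≅ Z^7.

The boundary map ∂_1: C_1 → C_0 is given by ∂[p,q] = [q] − [p]. For instance
  ∂[6,8] = [8] − [6].
This gives a 9×15 integer matrix of rank 7; reducing to Smith normal form yields diagonal entries (1,1,1,1,1,1,1).

Boundary ∂_2: C_2 → C_1 maps a triangle to the signed sum of its edges. For instance
  ∂[3,4,5] = [4,5] − [3,5] + [3,4],
  ∂[1,6,8] = [6,8] − [1,8] + [1,6].
The resulting 15×7 matrix has rank 7, and its Smith normal form has invariant factors (1,1,1,1,1,1,1).

From H_k ≅ ker(∂_k) / im(∂_{k+1}) we obtain:

  H_0: rank C_0 − rank ∂_1 = 9 − 7 = 2, and the invariant factors of ∂_1 are all 1, so H_0 = Z^2.
  H_1: rank ker ∂_1 − rank ∂_2 = (15 − 7) − 7 = 1, and the invariant factors of ∂_2 are all 1, so H_1 = Z.
  H_2: rank ker ∂_2 − rank ∂_3 = (7 − 7) − 0 = 0, and there is no ∂_3, so H_2 = 0.

(K is a triangulation of the disjoint union of the 2-simplex and the cylinder S^1 x I.)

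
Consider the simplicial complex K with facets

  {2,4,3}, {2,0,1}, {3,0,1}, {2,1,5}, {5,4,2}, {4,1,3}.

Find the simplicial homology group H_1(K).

We work with the vertex ordering 0 < 1 < 2 < 3 < 4 < 5. The simplices of K, each written with vertices in increasing order, are:

  0-simplices (6): [0], [1], [2], [3], [4], [5]
  1-simplices (12): [0,1], [0,2], [0,3], [1,2], [1,3], [1,4], [1,5], [2,3], [2,4], [2,5], [3,4], [4,5]
  2-simplices (6): [0,1,2], [0,1,3], [1,2,5], [1,3,4], [2,3,4], [2,4,5]

giving chain groups C_0 ≅ Z^6, C_1 ≅ Z^12, C_2 ≅ Z^6.

Boundary ∂_1: C_1 → C_0 maps an edge to its endpoints' difference, ∂[p,q] = q − p.
The 6×12 boundary matrix has rank 5 and Smith normal form diag(1,1,1,1,1).

∂_2: C_2 → C_1 sends each 2-simplex [p,q,r] to [q,r] − [p,r] + [p,q]. For instance
  ∂[1,2,5] = [2,5] − [1,5] + [1,2],
  ∂[1,3,4] = [3,4] − [1,4] + [1,3].
The resulting 12×6 matrix has rank 6, and its Smith normal form has invariant factors (1,1,1,1,1,1).

Now H_k = ker ∂_k / im ∂_{k+1}, so:

  H_1: rank ker ∂_1 − rank ∂_2 = (12 − 5) − 6 = 1, and the invariant factors of ∂_2 are all 1, so H_1 ≅ Z.

(K is a triangulation of the cylinder S^1 x I.)

H_1 = Z.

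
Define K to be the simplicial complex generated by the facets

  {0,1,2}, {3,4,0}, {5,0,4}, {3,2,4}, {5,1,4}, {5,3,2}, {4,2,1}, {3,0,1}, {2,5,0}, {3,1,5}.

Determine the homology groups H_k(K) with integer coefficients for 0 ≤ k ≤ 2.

Fix the vertex order 0 < 1 < 2 < 3 < 4 < 5 and write every simplex with vertices in increasing order. Then dim K = 2 and the simplices of K are:

  0-simplices (6): [0], [1], [2], [3], [4], [5]
  1-simplices (15): [0,1], [0,2], [0,3], [0,4], [0,5], [1,2], [1,3], [1,4], [1,5], [2,3], [2,4], [2,5], [3,4], [3,5], [4,5]
  2-simplices (10): [0,1,2], [0,1,3], [0,2,5], [0,3,4], [0,4,5], [1,2,4], [1,3,5], [1,4,5], [2,3,4], [2,3,5]

Hence C_0 ≅ Z^6, C_1 ≅ Z^15, C_2 ≅ Z^10.

∂_1: C_1 → C_0 is given by ∂[p,q] = [q] − [p]. For instance
  ∂[2,3] = [3] − [2].
The resulting 6×15 matrix has rank 5, and its Smith normal form has invariant factors (1,1,1,1,1).

Boundary ∂_2: C_2 → C_1 sends each 2-simplex [p,q,r] to [q,r] − [p,r] + [p,q]. For instance
  ∂[1,4,5] = [4,5] − [1,5] + [1,4],
  ∂[0,2,5] = [2,5] − [0,5] + [0,2].
As a 15×10 matrix over Z this has rank 10, with invariant factors (1,1,1,1,1,1,1,1,1,2).

From H_k ≅ ker(∂_k) / im(∂_{k+1}) we obtain:

  H_0: rank C_0 − rank ∂_1 = 6 − 5 = 1, and the invariant factors of ∂_1 are all 1, so H_0 ≅ Z.
  H_1: rank ker ∂_1 − rank ∂_2 = (15 − 5) − 10 = 0, and ∂_2 has invariant factor 2 > 1, so H_1 ≅ Z/2.
  H_2: rank ker ∂_2 − rank ∂_3 = (10 − 10) − 0 = 0, and there is no ∂_3, so H_2 ≅ 0.

As a check, the Euler characteristic is 6 − 15 + 10 = 1, which agrees with 1 − 0 + 0 = 1.

H_0 ≅ Z,  H_1 ≅ Z/2,  H_2 = 0.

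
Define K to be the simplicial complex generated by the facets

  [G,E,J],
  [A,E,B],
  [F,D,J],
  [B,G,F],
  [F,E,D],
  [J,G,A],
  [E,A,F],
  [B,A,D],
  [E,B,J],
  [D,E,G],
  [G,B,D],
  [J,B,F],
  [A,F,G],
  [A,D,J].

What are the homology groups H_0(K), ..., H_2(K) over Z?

Order the vertices as A < B < D < E < F < G < J. Listing each simplex with vertices in this order, K has dimension 2 with simplices:

  0-simplices (7): A, B, D, E, F, G, J
  1-simplices (21): AB, AD, AE, AF, AG, AJ, BD, BE, BF, BG, BJ, DE, DF, DG, DJ, EF, EG, EJ, FG, FJ, GJ
  2-simplices (14): ABD, ABE, ADJ, AEF, AFG, AGJ, BDG, BEJ, BFG, BFJ, DEF, DEG, DFJ, EGJ

so the chain groups are C_0 ≅ Z^7, C_1 ≅ Z^21, C_2 ≅ Z^14.

Boundary ∂_1: C_1 → C_0 maps an edge to its endpoints' difference, ∂[p,q] = q − p. For instance
  ∂DJ = J − D.
As a 7×21 matrix over Z this has rank 6, with invariant factors (1,1,1,1,1,1).

∂_2: C_2 → C_1 acts by ∂[p,q,r] = [q,r] − [p,r] + [p,q]. For instance
  ∂BFG = FG − BG + BF,
  ∂BFJ = FJ − BJ + BF.
This gives a 21×14 integer matrix of rank 13; reducing to Smith normal form yields diagonal entries (1,1,1,1,1,1,1,1,1,1,1,1,1).

Now H_k = ker ∂_k / im ∂_{k+1}, so:

  H_0: rank C_0 − rank ∂_1 = 7 − 6 = 1, and the invariant factors of ∂_1 are all 1, so H_0 = Z.
  H_1: rank ker ∂_1 − rank ∂_2 = (21 − 6) − 13 = 2, and the invariant factors of ∂_2 are all 1, so H_1 = Z^2.
  H_2: rank ker ∂_2 − rank ∂_3 = (14 − 13) − 0 = 1, and there is no ∂_3, so H_2 = Z.

(K is a triangulation of the torus T^2.)

H_0 ≅ Z,  H_1 ≅ Z^2,  H_2 ≅ Z.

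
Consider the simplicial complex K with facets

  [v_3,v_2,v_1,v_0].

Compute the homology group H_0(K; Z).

H_0 ≅ Z.

Order the vertices as v_0 < v_1 < v_2 < v_3. Listing each simplex with vertices in this order, K has dimension 3 with simplices:

  0-simplices (4): [v_0], [v_1], [v_2], [v_3]
  1-simplices (6): [v_0,v_1], [v_0,v_2], [v_0,v_3], [v_1,v_2], [v_1,v_3], [v_2,v_3]
  2-simplices (4): [v_0,v_1,v_2], [v_0,v_1,v_3], [v_0,v_2,v_3], [v_1,v_2,v_3]
  3-simplices (1): [v_0,v_1,v_2,v_3]

so the chain groups are C_0 ≅ Z^4, C_1 ≅ Z^6, C_2 ≅ Z^4, C_3 ≅ Z^1.

∂_1: C_1 → C_0 maps an edge to its endpoints' difference, ∂[p,q] = q − p. For instance
  ∂[v_0,v_3] = [v_3] − [v_0].
The 4×6 boundary matrix has rank 3 and Smith normal form diag(1,1,1).

The boundary map ∂_2: C_2 → C_1 sends each 2-simplex [p,q,r] to [q,r] − [p,r] + [p,q]. For instance
  ∂[v_0,v_1,v_3] = [v_1,v_3] − [v_0,v_3] + [v_0,v_1],
  ∂[v_1,v_2,v_3] = [v_2,v_3] − [v_1,v_3] + [v_1,v_2].
As a 6×4 matrix over Z this has rank 3, with invariant factors (1,1,1).

∂_3: C_3 → C_2 sends each 3-simplex σ to the alternating sum Σ_i (−1)^i (σ with its i-th vertex removed). For instance
  ∂[v_0,v_1,v_2,v_3] = [v_1,v_2,v_3] − [v_0,v_2,v_3] + [v_0,v_1,v_3] − [v_0,v_1,v_2].
The resulting 4×1 matrix has rank 1, and its Smith normal form has invariant factors (1).

Computing H_k = (kernel of ∂_k) / (image of ∂_{k+1}):

  H_0: rank C_0 − rank ∂_1 = 4 − 3 = 1, and the invariant factors of ∂_1 are all 1, so H_0 ≅ Z.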